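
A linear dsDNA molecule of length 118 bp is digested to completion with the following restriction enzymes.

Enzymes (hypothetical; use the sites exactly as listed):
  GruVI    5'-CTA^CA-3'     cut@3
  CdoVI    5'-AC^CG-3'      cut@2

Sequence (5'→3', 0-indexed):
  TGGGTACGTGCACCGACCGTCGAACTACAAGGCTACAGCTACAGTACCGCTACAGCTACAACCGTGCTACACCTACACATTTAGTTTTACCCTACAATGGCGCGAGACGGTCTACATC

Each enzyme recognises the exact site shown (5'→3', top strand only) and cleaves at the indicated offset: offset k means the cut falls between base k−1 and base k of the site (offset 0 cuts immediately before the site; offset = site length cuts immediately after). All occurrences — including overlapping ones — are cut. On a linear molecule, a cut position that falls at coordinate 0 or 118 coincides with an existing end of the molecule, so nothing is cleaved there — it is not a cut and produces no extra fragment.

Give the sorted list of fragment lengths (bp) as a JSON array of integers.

Site scan:
  GruVI (CTACA, off=3): starts [24, 32, 38, 49, 55, 66, 72, 91, 111] → cuts [27, 35, 41, 52, 58, 69, 75, 94, 114]
  CdoVI (ACCG, off=2): starts [11, 15, 45, 60] → cuts [13, 17, 47, 62]

Pooled cuts: [13, 17, 27, 35, 41, 47, 52, 58, 62, 69, 75, 94, 114]

Fragment lengths:
  [0,13): 13 bp
  [13,17): 4 bp
  [17,27): 10 bp
  [27,35): 8 bp
  [35,41): 6 bp
  [41,47): 6 bp
  [47,52): 5 bp
  [52,58): 6 bp
  [58,62): 4 bp
  [62,69): 7 bp
  [69,75): 6 bp
  [75,94): 19 bp
  [94,114): 20 bp
  [114,118): 4 bp

[4,4,4,5,6,6,6,6,7,8,10,13,19,20]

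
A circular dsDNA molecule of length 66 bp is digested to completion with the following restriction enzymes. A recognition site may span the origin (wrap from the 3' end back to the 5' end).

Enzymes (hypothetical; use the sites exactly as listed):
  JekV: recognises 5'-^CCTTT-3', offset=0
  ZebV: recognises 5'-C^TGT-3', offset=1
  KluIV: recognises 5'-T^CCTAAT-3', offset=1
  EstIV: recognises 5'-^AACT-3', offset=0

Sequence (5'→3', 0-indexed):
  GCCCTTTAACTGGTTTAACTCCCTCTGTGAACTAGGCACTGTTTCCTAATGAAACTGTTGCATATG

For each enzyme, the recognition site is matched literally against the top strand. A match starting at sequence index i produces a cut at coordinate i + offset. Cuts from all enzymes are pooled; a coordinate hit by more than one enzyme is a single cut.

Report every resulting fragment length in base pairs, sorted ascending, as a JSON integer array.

Scan for sites:
  JekV CCTTT/0: at [2] ⇒ [2]
  ZebV CTGT/1: at [24, 38, 54] ⇒ [25, 39, 55]
  KluIV TCCTAAT/1: at [43] ⇒ [44]
  EstIV AACT/0: at [7, 16, 29, 52] ⇒ [7, 16, 29, 52]

Pooled cuts: [2, 7, 16, 25, 29, 39, 44, 52, 55]

Fragments:
  2→7: 5 bp
  7→16: 9 bp
  16→25: 9 bp
  25→29: 4 bp
  29→39: 10 bp
  39→44: 5 bp
  44→52: 8 bp
  52→55: 3 bp
  55→2 (wrap): 66-55+2 = 13 bp

[3,4,5,5,8,9,9,10,13]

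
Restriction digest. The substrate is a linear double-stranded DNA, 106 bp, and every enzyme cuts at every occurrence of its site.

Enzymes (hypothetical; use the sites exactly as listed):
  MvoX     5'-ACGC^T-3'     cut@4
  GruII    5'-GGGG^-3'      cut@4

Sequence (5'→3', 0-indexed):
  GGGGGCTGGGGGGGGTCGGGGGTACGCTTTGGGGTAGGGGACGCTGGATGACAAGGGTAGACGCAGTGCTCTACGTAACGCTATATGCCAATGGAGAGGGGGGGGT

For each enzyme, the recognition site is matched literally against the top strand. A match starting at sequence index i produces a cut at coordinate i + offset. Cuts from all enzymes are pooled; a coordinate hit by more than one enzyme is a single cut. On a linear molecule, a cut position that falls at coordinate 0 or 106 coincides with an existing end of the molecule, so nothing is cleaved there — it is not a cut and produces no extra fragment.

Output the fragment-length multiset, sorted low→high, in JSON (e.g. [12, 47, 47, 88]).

[1,1,1,1,1,1,1,1,1,1,1,4,4,5,6,6,6,7,20,37]

Site scan:
  MvoX (ACGCT, off=4): starts [23, 40, 77] → cuts [27, 44, 81]
  GruII (GGGG, off=4): starts [0, 1, 7, 8, 9, 10, 11, 17, 18, 30, 36, 97, 98, 99, 100, 101] → cuts [4, 5, 11, 12, 13, 14, 15, 21, 22, 34, 40, 101, 102, 103, 104, 105]

Pooled cuts: [4, 5, 11, 12, 13, 14, 15, 21, 22, 27, 34, 40, 44, 81, 101, 102, 103, 104, 105]

Fragment lengths:
  [0,4): 4 bp
  [4,5): 1 bp
  [5,11): 6 bp
  [11,12): 1 bp
  [12,13): 1 bp
  [13,14): 1 bp
  [14,15): 1 bp
  [15,21): 6 bp
  [21,22): 1 bp
  [22,27): 5 bp
  [27,34): 7 bp
  [34,40): 6 bp
  [40,44): 4 bp
  [44,81): 37 bp
  [81,101): 20 bp
  [101,102): 1 bp
  [102,103): 1 bp
  [103,104): 1 bp
  [104,105): 1 bp
  [105,106): 1 bp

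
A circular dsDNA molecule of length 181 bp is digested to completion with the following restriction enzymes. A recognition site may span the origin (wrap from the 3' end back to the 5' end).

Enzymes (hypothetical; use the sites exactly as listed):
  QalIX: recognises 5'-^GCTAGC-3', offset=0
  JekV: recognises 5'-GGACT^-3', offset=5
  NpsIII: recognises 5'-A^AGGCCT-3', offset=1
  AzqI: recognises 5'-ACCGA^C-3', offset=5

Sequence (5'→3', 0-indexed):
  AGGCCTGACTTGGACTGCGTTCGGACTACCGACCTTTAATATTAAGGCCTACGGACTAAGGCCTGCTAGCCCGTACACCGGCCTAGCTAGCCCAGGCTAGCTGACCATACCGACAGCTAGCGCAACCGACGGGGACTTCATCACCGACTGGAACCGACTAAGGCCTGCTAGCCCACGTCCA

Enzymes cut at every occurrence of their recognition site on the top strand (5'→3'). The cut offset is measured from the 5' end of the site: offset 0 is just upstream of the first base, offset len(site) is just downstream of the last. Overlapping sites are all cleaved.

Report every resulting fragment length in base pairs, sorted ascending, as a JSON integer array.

[1,2,3,5,6,6,8,10,10,10,11,12,13,14,15,16,18,21]

Scan for sites:
  QalIX (GCTAGC, off=0): starts [64, 85, 95, 115, 166] → cuts [64, 85, 95, 115, 166]
  JekV (GGACT, off=5): starts [11, 22, 52, 132] → cuts [16, 27, 57, 137]
  NpsIII (AAGGCCT, off=1): starts [43, 57, 159, 180] → cuts [0, 44, 58, 160]
  AzqI (ACCGAC, off=5): starts [27, 108, 124, 142, 152] → cuts [32, 113, 129, 147, 157]

Pooled cuts: [0, 16, 27, 32, 44, 57, 58, 64, 85, 95, 113, 115, 129, 137, 147, 157, 160, 166]

Fragment lengths:
  0→16: 16 bp
  16→27: 11 bp
  27→32: 5 bp
  32→44: 12 bp
  44→57: 13 bp
  57→58: 1 bp
  58→64: 6 bp
  64→85: 21 bp
  85→95: 10 bp
  95→113: 18 bp
  113→115: 2 bp
  115→129: 14 bp
  129→137: 8 bp
  137→147: 10 bp
  147→157: 10 bp
  157→160: 3 bp
  160→166: 6 bp
  166→0 (wrap): 181-166+0 = 15 bp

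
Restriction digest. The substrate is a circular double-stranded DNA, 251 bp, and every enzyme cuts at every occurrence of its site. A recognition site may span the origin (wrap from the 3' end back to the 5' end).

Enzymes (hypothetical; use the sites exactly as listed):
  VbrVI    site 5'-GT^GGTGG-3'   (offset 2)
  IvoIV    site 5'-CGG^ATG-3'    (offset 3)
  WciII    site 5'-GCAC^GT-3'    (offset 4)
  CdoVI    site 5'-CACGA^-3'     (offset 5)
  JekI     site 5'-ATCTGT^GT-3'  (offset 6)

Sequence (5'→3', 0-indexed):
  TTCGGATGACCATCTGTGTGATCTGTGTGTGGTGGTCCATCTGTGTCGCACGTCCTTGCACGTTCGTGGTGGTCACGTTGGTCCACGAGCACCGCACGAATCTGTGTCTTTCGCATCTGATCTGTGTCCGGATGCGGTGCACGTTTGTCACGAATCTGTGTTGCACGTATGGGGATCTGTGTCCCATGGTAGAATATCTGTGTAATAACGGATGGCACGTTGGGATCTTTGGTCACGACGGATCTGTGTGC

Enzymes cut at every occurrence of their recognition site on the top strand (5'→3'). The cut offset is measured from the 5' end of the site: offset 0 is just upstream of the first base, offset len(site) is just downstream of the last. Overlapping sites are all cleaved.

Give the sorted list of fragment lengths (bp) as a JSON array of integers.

[4,6,6,6,6,7,7,7,9,9,9,10,10,11,11,11,12,14,14,20,20,21,21]

Site scan:
  VbrVI GTGGTGG/2: at [28, 65] ⇒ [30, 67]
  IvoIV CGGATG/3: at [2, 128, 208] ⇒ [5, 131, 211]
  WciII GCACGT/4: at [47, 57, 138, 162, 214] ⇒ [51, 61, 142, 166, 218]
  CdoVI CACGA/5: at [83, 94, 148, 233] ⇒ [88, 99, 153, 238]
  JekI ATCTGTGT/6: at [11, 20, 38, 99, 119, 153, 174, 195, 241] ⇒ [17, 26, 44, 105, 125, 159, 180, 201, 247]

All cut coordinates (distinct, sorted): [5, 17, 26, 30, 44, 51, 61, 67, 88, 99, 105, 125, 131, 142, 153, 159, 166, 180, 201, 211, 218, 238, 247]

Fragments:
  5→17: 12 bp
  17→26: 9 bp
  26→30: 4 bp
  30→44: 14 bp
  44→51: 7 bp
  51→61: 10 bp
  61→67: 6 bp
  67→88: 21 bp
  88→99: 11 bp
  99→105: 6 bp
  105→125: 20 bp
  125→131: 6 bp
  131→142: 11 bp
  142→153: 11 bp
  153→159: 6 bp
  159→166: 7 bp
  166→180: 14 bp
  180→201: 21 bp
  201→211: 10 bp
  211→218: 7 bp
  218→238: 20 bp
  238→247: 9 bp
  247→5 (wrap): 251-247+5 = 9 bp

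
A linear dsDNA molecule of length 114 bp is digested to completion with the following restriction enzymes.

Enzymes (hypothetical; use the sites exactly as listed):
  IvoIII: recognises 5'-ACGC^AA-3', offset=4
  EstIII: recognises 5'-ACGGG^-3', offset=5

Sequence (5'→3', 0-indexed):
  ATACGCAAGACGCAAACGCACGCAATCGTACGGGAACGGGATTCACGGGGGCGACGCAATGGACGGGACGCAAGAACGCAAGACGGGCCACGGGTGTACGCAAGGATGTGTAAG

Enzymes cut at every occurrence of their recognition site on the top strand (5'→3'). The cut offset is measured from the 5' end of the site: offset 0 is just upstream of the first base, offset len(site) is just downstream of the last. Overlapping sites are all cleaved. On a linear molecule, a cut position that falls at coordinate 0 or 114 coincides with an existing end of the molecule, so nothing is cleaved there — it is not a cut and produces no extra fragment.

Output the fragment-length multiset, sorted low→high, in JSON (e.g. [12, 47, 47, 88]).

[4,6,6,7,7,7,8,8,8,9,10,10,11,13]

Per-enzyme occurrences:
  IvoIII (ACGCAA, off=4): starts [2, 9, 19, 53, 67, 75, 97] → cuts [6, 13, 23, 57, 71, 79, 101]
  EstIII (ACGGG, off=5): starts [29, 35, 44, 62, 82, 89] → cuts [34, 40, 49, 67, 87, 94]

Pooled cuts: [6, 13, 23, 34, 40, 49, 57, 67, 71, 79, 87, 94, 101]

Fragments:
  [0,6): 6 bp
  [6,13): 7 bp
  [13,23): 10 bp
  [23,34): 11 bp
  [34,40): 6 bp
  [40,49): 9 bp
  [49,57): 8 bp
  [57,67): 10 bp
  [67,71): 4 bp
  [71,79): 8 bp
  [79,87): 8 bp
  [87,94): 7 bp
  [94,101): 7 bp
  [101,114): 13 bp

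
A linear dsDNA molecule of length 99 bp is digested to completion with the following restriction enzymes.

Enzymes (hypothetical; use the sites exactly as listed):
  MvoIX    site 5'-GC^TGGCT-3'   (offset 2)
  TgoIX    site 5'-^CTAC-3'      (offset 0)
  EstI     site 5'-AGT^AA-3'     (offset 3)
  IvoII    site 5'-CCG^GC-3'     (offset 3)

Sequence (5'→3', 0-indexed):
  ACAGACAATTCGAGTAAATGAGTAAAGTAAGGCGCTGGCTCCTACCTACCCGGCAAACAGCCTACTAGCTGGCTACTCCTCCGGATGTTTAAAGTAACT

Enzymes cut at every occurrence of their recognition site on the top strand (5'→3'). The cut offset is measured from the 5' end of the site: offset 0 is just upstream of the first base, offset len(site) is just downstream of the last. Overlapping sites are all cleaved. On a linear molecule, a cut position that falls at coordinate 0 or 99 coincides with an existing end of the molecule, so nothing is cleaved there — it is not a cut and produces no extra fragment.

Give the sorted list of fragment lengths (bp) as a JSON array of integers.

Site scan:
  MvoIX GCTGGCT/2: at [33, 67] ⇒ [35, 69]
  TgoIX CTAC/0: at [41, 45, 61, 72] ⇒ [41, 45, 61, 72]
  EstI AGTAA/3: at [12, 20, 25, 92] ⇒ [15, 23, 28, 95]
  IvoII CCGGC/3: at [49] ⇒ [52]

Pooled cuts: [15, 23, 28, 35, 41, 45, 52, 61, 69, 72, 95]

Fragment lengths:
  [0,15): 15 bp
  [15,23): 8 bp
  [23,28): 5 bp
  [28,35): 7 bp
  [35,41): 6 bp
  [41,45): 4 bp
  [45,52): 7 bp
  [52,61): 9 bp
  [61,69): 8 bp
  [69,72): 3 bp
  [72,95): 23 bp
  [95,99): 4 bp

[3,4,4,5,6,7,7,8,8,9,15,23]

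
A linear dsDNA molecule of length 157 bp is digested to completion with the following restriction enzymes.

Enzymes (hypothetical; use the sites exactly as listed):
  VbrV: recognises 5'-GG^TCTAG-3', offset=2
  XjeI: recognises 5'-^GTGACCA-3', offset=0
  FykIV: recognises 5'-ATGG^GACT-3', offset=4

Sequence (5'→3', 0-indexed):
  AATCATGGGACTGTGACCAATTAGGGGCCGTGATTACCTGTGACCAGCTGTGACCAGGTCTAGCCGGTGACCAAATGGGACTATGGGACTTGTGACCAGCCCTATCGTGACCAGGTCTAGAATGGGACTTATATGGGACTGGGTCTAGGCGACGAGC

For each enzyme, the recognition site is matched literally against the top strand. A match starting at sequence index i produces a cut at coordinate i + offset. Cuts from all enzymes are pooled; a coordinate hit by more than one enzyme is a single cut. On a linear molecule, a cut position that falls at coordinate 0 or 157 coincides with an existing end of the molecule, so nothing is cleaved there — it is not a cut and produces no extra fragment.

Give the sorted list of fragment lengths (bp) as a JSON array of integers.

Per-enzyme occurrences:
  VbrV (GGTCTAG, off=2): starts [56, 113, 141] → cuts [58, 115, 143]
  XjeI (GTGACCA, off=0): starts [12, 39, 49, 66, 91, 106] → cuts [12, 39, 49, 66, 91, 106]
  FykIV (ATGGGACT, off=4): starts [4, 74, 82, 121, 132] → cuts [8, 78, 86, 125, 136]

All cut coordinates (distinct, sorted): [8, 12, 39, 49, 58, 66, 78, 86, 91, 106, 115, 125, 136, 143]

Fragment lengths:
  [0,8): 8 bp
  [8,12): 4 bp
  [12,39): 27 bp
  [39,49): 10 bp
  [49,58): 9 bp
  [58,66): 8 bp
  [66,78): 12 bp
  [78,86): 8 bp
  [86,91): 5 bp
  [91,106): 15 bp
  [106,115): 9 bp
  [115,125): 10 bp
  [125,136): 11 bp
  [136,143): 7 bp
  [143,157): 14 bp

[4,5,7,8,8,8,9,9,10,10,11,12,14,15,27]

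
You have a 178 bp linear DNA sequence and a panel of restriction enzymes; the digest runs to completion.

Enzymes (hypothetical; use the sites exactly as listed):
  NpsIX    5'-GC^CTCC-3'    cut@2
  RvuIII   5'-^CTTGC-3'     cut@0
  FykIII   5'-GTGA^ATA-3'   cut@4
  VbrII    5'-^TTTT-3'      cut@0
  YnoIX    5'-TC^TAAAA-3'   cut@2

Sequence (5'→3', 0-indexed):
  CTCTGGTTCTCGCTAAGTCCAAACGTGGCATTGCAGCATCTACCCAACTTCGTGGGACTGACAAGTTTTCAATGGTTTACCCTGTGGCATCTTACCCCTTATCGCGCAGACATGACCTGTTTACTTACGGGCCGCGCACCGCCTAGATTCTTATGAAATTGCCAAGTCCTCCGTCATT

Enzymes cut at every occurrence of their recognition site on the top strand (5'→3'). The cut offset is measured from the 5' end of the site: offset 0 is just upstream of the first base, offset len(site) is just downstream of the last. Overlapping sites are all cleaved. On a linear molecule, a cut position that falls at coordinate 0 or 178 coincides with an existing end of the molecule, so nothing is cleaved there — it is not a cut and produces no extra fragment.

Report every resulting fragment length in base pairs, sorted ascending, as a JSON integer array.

[65,113]

Site scan:
  NpsIX (GCCTCC, off=2): no sites
  RvuIII (CTTGC, off=0): no sites
  FykIII (GTGAATA, off=4): no sites
  VbrII TTTT/0: at [65] ⇒ [65]
  YnoIX (TCTAAAA, off=2): no sites

Pooled cuts: [65]

Fragments:
  [0,65): 65 bp
  [65,178): 113 bp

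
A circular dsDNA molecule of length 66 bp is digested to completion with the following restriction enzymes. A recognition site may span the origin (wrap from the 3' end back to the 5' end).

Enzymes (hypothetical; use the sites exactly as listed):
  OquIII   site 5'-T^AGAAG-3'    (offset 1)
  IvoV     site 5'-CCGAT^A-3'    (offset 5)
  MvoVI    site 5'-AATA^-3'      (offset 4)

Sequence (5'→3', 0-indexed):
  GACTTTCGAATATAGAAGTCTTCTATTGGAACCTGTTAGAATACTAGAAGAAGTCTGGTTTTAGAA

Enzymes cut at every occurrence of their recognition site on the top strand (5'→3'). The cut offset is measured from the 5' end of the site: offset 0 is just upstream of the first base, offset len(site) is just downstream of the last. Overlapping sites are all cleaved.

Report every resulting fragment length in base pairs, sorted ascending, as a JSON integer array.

Scan for sites:
  OquIII TAGAAG/1: at [12, 44, 61] ⇒ [13, 45, 62]
  IvoV (CCGATA, off=5): no sites
  MvoVI AATA/4: at [8, 39] ⇒ [12, 43]

Pooled cuts: [12, 13, 43, 45, 62]

Fragments:
  12→13: 1 bp
  13→43: 30 bp
  43→45: 2 bp
  45→62: 17 bp
  62→12 (wrap): 66-62+12 = 16 bp

[1,2,16,17,30]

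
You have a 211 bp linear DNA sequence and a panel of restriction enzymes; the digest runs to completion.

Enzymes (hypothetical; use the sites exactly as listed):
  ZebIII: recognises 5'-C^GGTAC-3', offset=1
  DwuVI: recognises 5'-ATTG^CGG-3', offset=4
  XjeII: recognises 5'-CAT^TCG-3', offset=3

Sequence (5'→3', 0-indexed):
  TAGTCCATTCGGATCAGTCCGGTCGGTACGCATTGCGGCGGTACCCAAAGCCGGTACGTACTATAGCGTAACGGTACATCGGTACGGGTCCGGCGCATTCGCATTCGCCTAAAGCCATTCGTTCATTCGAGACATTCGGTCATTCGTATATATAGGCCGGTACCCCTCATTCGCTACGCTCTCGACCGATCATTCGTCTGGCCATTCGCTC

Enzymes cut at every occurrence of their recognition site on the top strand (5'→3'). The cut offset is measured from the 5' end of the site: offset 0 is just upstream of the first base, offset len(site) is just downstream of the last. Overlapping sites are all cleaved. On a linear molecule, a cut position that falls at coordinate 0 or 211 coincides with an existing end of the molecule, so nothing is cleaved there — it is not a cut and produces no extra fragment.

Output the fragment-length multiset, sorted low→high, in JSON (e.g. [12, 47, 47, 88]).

Scan for sites:
  ZebIII (CGGTAC, off=1): starts [23, 38, 51, 71, 79, 157] → cuts [24, 39, 52, 72, 80, 158]
  DwuVI (ATTGCGG, off=4): starts [31] → cuts [35]
  XjeII (CATTCG, off=3): starts [5, 95, 101, 115, 123, 132, 140, 167, 190, 202] → cuts [8, 98, 104, 118, 126, 135, 143, 170, 193, 205]

Pooled cuts: [8, 24, 35, 39, 52, 72, 80, 98, 104, 118, 126, 135, 143, 158, 170, 193, 205]

Fragment lengths:
  [0,8): 8 bp
  [8,24): 16 bp
  [24,35): 11 bp
  [35,39): 4 bp
  [39,52): 13 bp
  [52,72): 20 bp
  [72,80): 8 bp
  [80,98): 18 bp
  [98,104): 6 bp
  [104,118): 14 bp
  [118,126): 8 bp
  [126,135): 9 bp
  [135,143): 8 bp
  [143,158): 15 bp
  [158,170): 12 bp
  [170,193): 23 bp
  [193,205): 12 bp
  [205,211): 6 bp

[4,6,6,8,8,8,8,9,11,12,12,13,14,15,16,18,20,23]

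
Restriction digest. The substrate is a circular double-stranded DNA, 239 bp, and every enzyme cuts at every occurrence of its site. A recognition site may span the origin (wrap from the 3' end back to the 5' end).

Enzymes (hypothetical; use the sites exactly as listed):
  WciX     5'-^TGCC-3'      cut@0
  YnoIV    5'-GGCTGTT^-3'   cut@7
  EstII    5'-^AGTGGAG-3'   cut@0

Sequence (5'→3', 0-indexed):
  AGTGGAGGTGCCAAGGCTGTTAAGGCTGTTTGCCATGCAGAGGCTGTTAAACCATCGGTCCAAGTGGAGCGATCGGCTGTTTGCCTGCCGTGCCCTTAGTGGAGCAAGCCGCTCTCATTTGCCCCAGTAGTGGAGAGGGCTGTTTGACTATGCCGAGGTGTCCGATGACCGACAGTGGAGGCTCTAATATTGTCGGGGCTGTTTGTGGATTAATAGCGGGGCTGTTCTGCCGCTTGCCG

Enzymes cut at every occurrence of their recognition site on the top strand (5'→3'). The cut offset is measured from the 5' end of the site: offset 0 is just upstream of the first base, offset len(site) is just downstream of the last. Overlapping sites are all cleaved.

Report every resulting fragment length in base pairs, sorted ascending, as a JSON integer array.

Site scan:
  WciX TGCC/0: at [8, 30, 81, 85, 90, 119, 150, 227, 234] ⇒ [8, 30, 81, 85, 90, 119, 150, 227, 234]
  YnoIV GGCTGTT/7: at [14, 23, 41, 74, 137, 196, 219] ⇒ [21, 30, 48, 81, 144, 203, 226]
  EstII AGTGGAG/0: at [0, 62, 97, 128, 173] ⇒ [0, 62, 97, 128, 173]

Pooled cuts: [0, 8, 21, 30, 48, 62, 81, 85, 90, 97, 119, 128, 144, 150, 173, 203, 226, 227, 234]

Fragment lengths:
  0→8: 8 bp
  8→21: 13 bp
  21→30: 9 bp
  30→48: 18 bp
  48→62: 14 bp
  62→81: 19 bp
  81→85: 4 bp
  85→90: 5 bp
  90→97: 7 bp
  97→119: 22 bp
  119→128: 9 bp
  128→144: 16 bp
  144→150: 6 bp
  150→173: 23 bp
  173→203: 30 bp
  203→226: 23 bp
  226→227: 1 bp
  227→234: 7 bp
  234→0 (wrap): 239-234+0 = 5 bp

[1,4,5,5,6,7,7,8,9,9,13,14,16,18,19,22,23,23,30]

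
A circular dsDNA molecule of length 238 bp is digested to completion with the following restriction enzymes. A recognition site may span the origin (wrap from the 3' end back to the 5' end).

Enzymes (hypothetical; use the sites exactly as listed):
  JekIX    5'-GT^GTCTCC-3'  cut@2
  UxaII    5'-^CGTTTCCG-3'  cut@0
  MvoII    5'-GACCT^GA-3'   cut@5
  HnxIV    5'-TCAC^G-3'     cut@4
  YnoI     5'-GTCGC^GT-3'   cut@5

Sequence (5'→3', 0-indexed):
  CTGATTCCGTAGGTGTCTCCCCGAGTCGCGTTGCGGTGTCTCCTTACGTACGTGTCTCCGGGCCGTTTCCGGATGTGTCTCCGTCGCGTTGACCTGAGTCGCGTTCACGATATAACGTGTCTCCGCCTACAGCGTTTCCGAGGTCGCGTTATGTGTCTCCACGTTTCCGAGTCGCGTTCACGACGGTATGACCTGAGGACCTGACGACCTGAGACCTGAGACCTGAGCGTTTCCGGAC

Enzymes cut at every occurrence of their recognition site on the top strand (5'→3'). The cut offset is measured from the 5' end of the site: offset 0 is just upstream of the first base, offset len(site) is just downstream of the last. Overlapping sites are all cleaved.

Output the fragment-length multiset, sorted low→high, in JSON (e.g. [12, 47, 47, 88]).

Per-enzyme occurrences:
  JekIX (GTGTCTCC, off=2): starts [12, 35, 51, 74, 116, 152] → cuts [14, 37, 53, 76, 118, 154]
  UxaII (CGTTTCCG, off=0): starts [63, 132, 161, 227] → cuts [63, 132, 161, 227]
  MvoII (GACCTGA, off=5): starts [90, 189, 197, 205, 212, 219, 235] → cuts [2, 95, 194, 202, 210, 217, 224]
  HnxIV (TCACG, off=4): starts [104, 177] → cuts [108, 181]
  YnoI (GTCGCGT, off=5): starts [24, 82, 97, 142, 170] → cuts [29, 87, 102, 147, 175]

All cut coordinates (distinct, sorted): [2, 14, 29, 37, 53, 63, 76, 87, 95, 102, 108, 118, 132, 147, 154, 161, 175, 181, 194, 202, 210, 217, 224, 227]

Fragment lengths:
  2→14: 12 bp
  14→29: 15 bp
  29→37: 8 bp
  37→53: 16 bp
  53→63: 10 bp
  63→76: 13 bp
  76→87: 11 bp
  87→95: 8 bp
  95→102: 7 bp
  102→108: 6 bp
  108→118: 10 bp
  118→132: 14 bp
  132→147: 15 bp
  147→154: 7 bp
  154→161: 7 bp
  161→175: 14 bp
  175→181: 6 bp
  181→194: 13 bp
  194→202: 8 bp
  202→210: 8 bp
  210→217: 7 bp
  217→224: 7 bp
  224→227: 3 bp
  227→2 (wrap): 238-227+2 = 13 bp

[3,6,6,7,7,7,7,7,8,8,8,8,10,10,11,12,13,13,13,14,14,15,15,16]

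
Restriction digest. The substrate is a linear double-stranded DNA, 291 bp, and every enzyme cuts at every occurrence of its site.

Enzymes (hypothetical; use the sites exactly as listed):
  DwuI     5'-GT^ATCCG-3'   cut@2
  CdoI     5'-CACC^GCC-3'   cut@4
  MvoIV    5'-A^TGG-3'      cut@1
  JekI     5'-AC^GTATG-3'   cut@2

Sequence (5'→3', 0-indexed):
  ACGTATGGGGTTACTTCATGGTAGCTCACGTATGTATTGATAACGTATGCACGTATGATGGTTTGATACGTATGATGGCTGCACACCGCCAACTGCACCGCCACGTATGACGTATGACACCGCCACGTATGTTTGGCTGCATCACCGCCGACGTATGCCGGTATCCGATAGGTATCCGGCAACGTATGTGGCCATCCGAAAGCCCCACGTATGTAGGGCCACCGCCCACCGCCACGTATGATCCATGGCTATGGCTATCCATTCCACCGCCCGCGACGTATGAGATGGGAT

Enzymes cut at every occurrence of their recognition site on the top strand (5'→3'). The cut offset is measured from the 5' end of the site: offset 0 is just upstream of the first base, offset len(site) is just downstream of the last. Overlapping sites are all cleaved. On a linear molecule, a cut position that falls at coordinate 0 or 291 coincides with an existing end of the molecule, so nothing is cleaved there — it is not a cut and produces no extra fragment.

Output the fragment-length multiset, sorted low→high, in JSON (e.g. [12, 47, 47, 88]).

[2,3,5,5,5,6,6,6,6,6,7,7,8,8,9,10,10,10,10,11,11,11,12,12,13,15,15,17,20,25]

Per-enzyme occurrences:
  DwuI (GTATCCG, off=2): starts [160, 171] → cuts [162, 173]
  CdoI (CACCGCC, off=4): starts [83, 95, 117, 142, 219, 226, 264] → cuts [87, 99, 121, 146, 223, 230, 268]
  MvoIV (ATGG, off=1): starts [4, 17, 57, 74, 244, 250, 284] → cuts [5, 18, 58, 75, 245, 251, 285]
  JekI (ACGTATG, off=2): starts [0, 27, 42, 50, 67, 102, 109, 124, 150, 181, 206, 233, 275] → cuts [2, 29, 44, 52, 69, 104, 111, 126, 152, 183, 208, 235, 277]

Pooled cuts: [2, 5, 18, 29, 44, 52, 58, 69, 75, 87, 99, 104, 111, 121, 126, 146, 152, 162, 173, 183, 208, 223, 230, 235, 245, 251, 268, 277, 285]

Fragments:
  [0,2): 2 bp
  [2,5): 3 bp
  [5,18): 13 bp
  [18,29): 11 bp
  [29,44): 15 bp
  [44,52): 8 bp
  [52,58): 6 bp
  [58,69): 11 bp
  [69,75): 6 bp
  [75,87): 12 bp
  [87,99): 12 bp
  [99,104): 5 bp
  [104,111): 7 bp
  [111,121): 10 bp
  [121,126): 5 bp
  [126,146): 20 bp
  [146,152): 6 bp
  [152,162): 10 bp
  [162,173): 11 bp
  [173,183): 10 bp
  [183,208): 25 bp
  [208,223): 15 bp
  [223,230): 7 bp
  [230,235): 5 bp
  [235,245): 10 bp
  [245,251): 6 bp
  [251,268): 17 bp
  [268,277): 9 bp
  [277,285): 8 bp
  [285,291): 6 bp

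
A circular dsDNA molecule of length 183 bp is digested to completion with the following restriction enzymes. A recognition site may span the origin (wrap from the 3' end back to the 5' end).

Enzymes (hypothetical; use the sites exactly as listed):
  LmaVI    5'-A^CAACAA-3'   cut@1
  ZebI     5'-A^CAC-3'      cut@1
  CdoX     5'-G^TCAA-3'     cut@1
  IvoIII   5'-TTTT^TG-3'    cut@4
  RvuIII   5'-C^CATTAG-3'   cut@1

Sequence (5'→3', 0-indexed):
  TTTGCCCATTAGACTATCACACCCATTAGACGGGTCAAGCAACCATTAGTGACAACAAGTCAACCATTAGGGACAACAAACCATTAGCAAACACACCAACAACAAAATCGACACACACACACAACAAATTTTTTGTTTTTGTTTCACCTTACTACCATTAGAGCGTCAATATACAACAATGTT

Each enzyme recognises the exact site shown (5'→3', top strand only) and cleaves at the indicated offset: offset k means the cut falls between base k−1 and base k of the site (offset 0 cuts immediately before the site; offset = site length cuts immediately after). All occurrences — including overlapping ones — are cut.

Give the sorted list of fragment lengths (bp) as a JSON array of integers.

Scan for sites:
  LmaVI ACAACAA/1: at [51, 72, 98, 120, 172] ⇒ [52, 73, 99, 121, 173]
  ZebI ACAC/1: at [18, 90, 92, 110, 112, 114, 116, 118] ⇒ [19, 91, 93, 111, 113, 115, 117, 119]
  CdoX GTCAA/1: at [33, 58, 164] ⇒ [34, 59, 165]
  IvoIII TTTTTG/4: at [129, 135, 181] ⇒ [2, 133, 139]
  RvuIII CCATTAG/1: at [5, 22, 42, 63, 80, 154] ⇒ [6, 23, 43, 64, 81, 155]

Pooled cuts: [2, 6, 19, 23, 34, 43, 52, 59, 64, 73, 81, 91, 93, 99, 111, 113, 115, 117, 119, 121, 133, 139, 155, 165, 173]

Fragment lengths:
  2→6: 4 bp
  6→19: 13 bp
  19→23: 4 bp
  23→34: 11 bp
  34→43: 9 bp
  43→52: 9 bp
  52→59: 7 bp
  59→64: 5 bp
  64→73: 9 bp
  73→81: 8 bp
  81→91: 10 bp
  91→93: 2 bp
  93→99: 6 bp
  99→111: 12 bp
  111→113: 2 bp
  113→115: 2 bp
  115→117: 2 bp
  117→119: 2 bp
  119→121: 2 bp
  121→133: 12 bp
  133→139: 6 bp
  139→155: 16 bp
  155→165: 10 bp
  165→173: 8 bp
  173→2 (wrap): 183-173+2 = 12 bp

[2,2,2,2,2,2,4,4,5,6,6,7,8,8,9,9,9,10,10,11,12,12,12,13,16]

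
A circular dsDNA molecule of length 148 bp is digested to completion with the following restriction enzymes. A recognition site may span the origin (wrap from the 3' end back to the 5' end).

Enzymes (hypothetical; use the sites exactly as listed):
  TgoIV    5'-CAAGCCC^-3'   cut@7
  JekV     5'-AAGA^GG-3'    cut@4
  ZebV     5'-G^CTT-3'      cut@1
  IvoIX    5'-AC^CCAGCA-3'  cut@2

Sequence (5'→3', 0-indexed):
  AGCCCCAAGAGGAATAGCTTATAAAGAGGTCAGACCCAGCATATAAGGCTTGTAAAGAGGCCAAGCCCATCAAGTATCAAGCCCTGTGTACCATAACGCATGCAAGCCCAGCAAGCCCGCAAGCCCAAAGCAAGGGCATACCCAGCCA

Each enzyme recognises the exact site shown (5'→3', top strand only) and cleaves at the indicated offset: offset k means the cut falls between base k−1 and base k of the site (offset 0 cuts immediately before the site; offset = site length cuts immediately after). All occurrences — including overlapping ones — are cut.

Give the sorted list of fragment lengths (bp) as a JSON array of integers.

Per-enzyme occurrences:
  TgoIV CAAGCCC/7: at [61, 77, 102, 111, 119, 146] ⇒ [5, 68, 84, 109, 118, 126]
  JekV AAGAGG/4: at [6, 23, 54] ⇒ [10, 27, 58]
  ZebV GCTT/1: at [16, 47] ⇒ [17, 48]
  IvoIX ACCCAGCA/2: at [33] ⇒ [35]

Pooled cuts: [5, 10, 17, 27, 35, 48, 58, 68, 84, 109, 118, 126]

Fragment lengths:
  5→10: 5 bp
  10→17: 7 bp
  17→27: 10 bp
  27→35: 8 bp
  35→48: 13 bp
  48→58: 10 bp
  58→68: 10 bp
  68→84: 16 bp
  84→109: 25 bp
  109→118: 9 bp
  118→126: 8 bp
  126→5 (wrap): 148-126+5 = 27 bp

[5,7,8,8,9,10,10,10,13,16,25,27]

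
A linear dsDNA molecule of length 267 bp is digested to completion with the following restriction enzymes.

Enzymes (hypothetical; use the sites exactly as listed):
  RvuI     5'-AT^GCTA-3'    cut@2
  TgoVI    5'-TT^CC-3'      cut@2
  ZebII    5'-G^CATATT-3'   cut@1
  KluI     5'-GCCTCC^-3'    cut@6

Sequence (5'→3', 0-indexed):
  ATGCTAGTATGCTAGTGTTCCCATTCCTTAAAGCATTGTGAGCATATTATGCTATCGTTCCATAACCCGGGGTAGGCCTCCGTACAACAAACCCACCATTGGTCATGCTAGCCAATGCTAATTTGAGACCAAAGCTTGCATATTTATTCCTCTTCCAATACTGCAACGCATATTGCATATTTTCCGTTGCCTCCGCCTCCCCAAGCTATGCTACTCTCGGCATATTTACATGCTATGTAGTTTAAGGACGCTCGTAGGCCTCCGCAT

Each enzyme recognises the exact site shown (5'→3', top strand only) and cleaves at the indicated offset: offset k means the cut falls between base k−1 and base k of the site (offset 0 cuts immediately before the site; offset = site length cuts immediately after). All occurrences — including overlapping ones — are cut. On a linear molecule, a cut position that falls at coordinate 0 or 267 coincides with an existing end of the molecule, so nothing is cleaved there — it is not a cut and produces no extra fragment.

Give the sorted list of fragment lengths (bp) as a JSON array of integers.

[2,4,6,6,6,7,8,8,8,9,9,9,10,10,11,11,11,14,17,22,22,25,32]

Per-enzyme occurrences:
  RvuI ATGCTA/2: at [0, 8, 48, 104, 114, 207, 229] ⇒ [2, 10, 50, 106, 116, 209, 231]
  TgoVI TTCC/2: at [17, 23, 57, 146, 152, 181] ⇒ [19, 25, 59, 148, 154, 183]
  ZebII GCATATT/1: at [41, 137, 167, 174, 219] ⇒ [42, 138, 168, 175, 220]
  KluI GCCTCC/6: at [75, 188, 194, 257] ⇒ [81, 194, 200, 263]

All cut coordinates (distinct, sorted): [2, 10, 19, 25, 42, 50, 59, 81, 106, 116, 138, 148, 154, 168, 175, 183, 194, 200, 209, 220, 231, 263]

Fragment lengths:
  [0,2): 2 bp
  [2,10): 8 bp
  [10,19): 9 bp
  [19,25): 6 bp
  [25,42): 17 bp
  [42,50): 8 bp
  [50,59): 9 bp
  [59,81): 22 bp
  [81,106): 25 bp
  [106,116): 10 bp
  [116,138): 22 bp
  [138,148): 10 bp
  [148,154): 6 bp
  [154,168): 14 bp
  [168,175): 7 bp
  [175,183): 8 bp
  [183,194): 11 bp
  [194,200): 6 bp
  [200,209): 9 bp
  [209,220): 11 bp
  [220,231): 11 bp
  [231,263): 32 bp
  [263,267): 4 bp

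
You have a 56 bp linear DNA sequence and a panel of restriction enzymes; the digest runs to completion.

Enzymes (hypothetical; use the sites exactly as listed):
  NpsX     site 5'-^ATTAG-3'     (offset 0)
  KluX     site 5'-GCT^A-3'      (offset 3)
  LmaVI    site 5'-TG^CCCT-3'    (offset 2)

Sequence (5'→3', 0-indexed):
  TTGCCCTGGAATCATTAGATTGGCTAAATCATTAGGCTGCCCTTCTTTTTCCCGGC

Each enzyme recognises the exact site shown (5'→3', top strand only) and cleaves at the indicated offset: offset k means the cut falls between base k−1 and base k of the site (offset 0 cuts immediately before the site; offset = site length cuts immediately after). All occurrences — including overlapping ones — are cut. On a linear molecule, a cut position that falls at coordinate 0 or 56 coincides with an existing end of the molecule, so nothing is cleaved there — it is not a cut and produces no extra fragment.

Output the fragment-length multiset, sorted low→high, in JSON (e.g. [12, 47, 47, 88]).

Site scan:
  NpsX ATTAG/0: at [13, 30] ⇒ [13, 30]
  KluX GCTA/3: at [22] ⇒ [25]
  LmaVI TGCCCT/2: at [1, 37] ⇒ [3, 39]

All cut coordinates (distinct, sorted): [3, 13, 25, 30, 39]

Fragments:
  [0,3): 3 bp
  [3,13): 10 bp
  [13,25): 12 bp
  [25,30): 5 bp
  [30,39): 9 bp
  [39,56): 17 bp

[3,5,9,10,12,17]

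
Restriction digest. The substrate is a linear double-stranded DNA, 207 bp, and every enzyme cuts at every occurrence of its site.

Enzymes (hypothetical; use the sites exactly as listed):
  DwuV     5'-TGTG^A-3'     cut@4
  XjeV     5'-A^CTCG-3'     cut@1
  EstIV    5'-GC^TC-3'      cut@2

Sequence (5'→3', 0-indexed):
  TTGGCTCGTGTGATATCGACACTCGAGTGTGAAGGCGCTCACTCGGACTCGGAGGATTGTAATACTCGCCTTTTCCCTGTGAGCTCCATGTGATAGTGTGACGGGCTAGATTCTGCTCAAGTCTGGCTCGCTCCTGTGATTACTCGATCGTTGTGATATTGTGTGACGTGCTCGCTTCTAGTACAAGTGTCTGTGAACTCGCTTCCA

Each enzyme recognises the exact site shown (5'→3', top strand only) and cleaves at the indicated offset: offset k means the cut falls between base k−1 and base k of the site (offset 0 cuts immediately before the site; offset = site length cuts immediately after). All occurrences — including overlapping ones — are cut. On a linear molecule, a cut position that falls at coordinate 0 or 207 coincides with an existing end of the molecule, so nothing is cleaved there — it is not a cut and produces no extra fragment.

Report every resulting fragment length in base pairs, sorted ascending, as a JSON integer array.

[2,3,3,4,4,5,6,6,7,7,7,8,8,9,10,10,10,11,13,16,17,17,24]

Site scan:
  DwuV TGTGA/4: at [8, 27, 77, 88, 96, 134, 151, 161, 191] ⇒ [12, 31, 81, 92, 100, 138, 155, 165, 195]
  XjeV ACTCG/1: at [20, 40, 46, 63, 141, 196] ⇒ [21, 41, 47, 64, 142, 197]
  EstIV GCTC/2: at [3, 36, 82, 114, 125, 129, 169] ⇒ [5, 38, 84, 116, 127, 131, 171]

Pooled cuts: [5, 12, 21, 31, 38, 41, 47, 64, 81, 84, 92, 100, 116, 127, 131, 138, 142, 155, 165, 171, 195, 197]

Fragments:
  [0,5): 5 bp
  [5,12): 7 bp
  [12,21): 9 bp
  [21,31): 10 bp
  [31,38): 7 bp
  [38,41): 3 bp
  [41,47): 6 bp
  [47,64): 17 bp
  [64,81): 17 bp
  [81,84): 3 bp
  [84,92): 8 bp
  [92,100): 8 bp
  [100,116): 16 bp
  [116,127): 11 bp
  [127,131): 4 bp
  [131,138): 7 bp
  [138,142): 4 bp
  [142,155): 13 bp
  [155,165): 10 bp
  [165,171): 6 bp
  [171,195): 24 bp
  [195,197): 2 bp
  [197,207): 10 bp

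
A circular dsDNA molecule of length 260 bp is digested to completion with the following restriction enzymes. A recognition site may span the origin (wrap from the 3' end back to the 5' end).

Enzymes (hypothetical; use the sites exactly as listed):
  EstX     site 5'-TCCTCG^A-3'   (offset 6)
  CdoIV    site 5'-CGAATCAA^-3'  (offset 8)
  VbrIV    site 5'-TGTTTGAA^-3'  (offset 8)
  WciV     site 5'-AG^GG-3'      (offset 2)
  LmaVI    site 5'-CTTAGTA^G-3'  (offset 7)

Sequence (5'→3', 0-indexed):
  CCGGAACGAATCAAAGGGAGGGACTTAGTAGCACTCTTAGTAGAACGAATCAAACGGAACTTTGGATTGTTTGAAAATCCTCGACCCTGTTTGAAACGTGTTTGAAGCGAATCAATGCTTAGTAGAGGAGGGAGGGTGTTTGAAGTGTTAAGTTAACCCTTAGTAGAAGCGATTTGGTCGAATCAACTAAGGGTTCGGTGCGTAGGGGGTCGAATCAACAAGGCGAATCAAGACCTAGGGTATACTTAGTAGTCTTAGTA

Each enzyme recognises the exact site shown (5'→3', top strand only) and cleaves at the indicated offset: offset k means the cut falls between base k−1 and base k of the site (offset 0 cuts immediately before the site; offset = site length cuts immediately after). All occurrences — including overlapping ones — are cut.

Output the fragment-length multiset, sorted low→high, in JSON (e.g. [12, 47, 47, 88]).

[2,4,4,5,6,7,8,9,9,10,10,11,11,12,12,13,13,13,14,21,21,22,23]

Site scan:
  EstX (TCCTCGA, off=6): starts [77] → cuts [83]
  CdoIV (CGAATCAA, off=8): starts [6, 45, 107, 178, 210, 223] → cuts [14, 53, 115, 186, 218, 231]
  VbrIV (TGTTTGAA, off=8): starts [67, 87, 98, 136] → cuts [75, 95, 106, 144]
  WciV (AGGG, off=2): starts [14, 18, 128, 132, 189, 203, 236] → cuts [16, 20, 130, 134, 191, 205, 238]
  LmaVI (CTTAGTAG, off=7): starts [23, 35, 117, 158, 244] → cuts [30, 42, 124, 165, 251]

Pooled cuts: [14, 16, 20, 30, 42, 53, 75, 83, 95, 106, 115, 124, 130, 134, 144, 165, 186, 191, 205, 218, 231, 238, 251]

Fragments:
  14→16: 2 bp
  16→20: 4 bp
  20→30: 10 bp
  30→42: 12 bp
  42→53: 11 bp
  53→75: 22 bp
  75→83: 8 bp
  83→95: 12 bp
  95→106: 11 bp
  106→115: 9 bp
  115→124: 9 bp
  124→130: 6 bp
  130→134: 4 bp
  134→144: 10 bp
  144→165: 21 bp
  165→186: 21 bp
  186→191: 5 bp
  191→205: 14 bp
  205→218: 13 bp
  218→231: 13 bp
  231→238: 7 bp
  238→251: 13 bp
  251→14 (wrap): 260-251+14 = 23 bp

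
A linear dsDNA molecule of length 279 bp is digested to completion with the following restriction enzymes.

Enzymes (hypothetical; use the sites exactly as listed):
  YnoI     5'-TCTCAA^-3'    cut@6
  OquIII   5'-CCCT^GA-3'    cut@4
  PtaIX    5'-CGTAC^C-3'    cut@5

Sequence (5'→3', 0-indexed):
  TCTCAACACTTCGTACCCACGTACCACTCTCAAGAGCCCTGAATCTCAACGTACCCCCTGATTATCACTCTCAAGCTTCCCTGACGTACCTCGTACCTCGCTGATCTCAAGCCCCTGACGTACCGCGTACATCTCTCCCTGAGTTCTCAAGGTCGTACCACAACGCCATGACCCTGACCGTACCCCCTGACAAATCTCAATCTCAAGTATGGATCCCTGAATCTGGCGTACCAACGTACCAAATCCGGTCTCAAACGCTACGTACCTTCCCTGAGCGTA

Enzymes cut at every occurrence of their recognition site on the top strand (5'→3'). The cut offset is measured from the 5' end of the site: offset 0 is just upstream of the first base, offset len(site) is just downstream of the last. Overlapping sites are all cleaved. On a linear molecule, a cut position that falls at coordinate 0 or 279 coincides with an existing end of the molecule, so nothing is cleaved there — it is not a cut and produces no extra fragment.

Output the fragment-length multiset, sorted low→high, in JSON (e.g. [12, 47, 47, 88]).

Per-enzyme occurrences:
  YnoI (TCTCAA, off=6): starts [0, 27, 43, 68, 104, 144, 194, 200, 248] → cuts [6, 33, 49, 74, 110, 150, 200, 206, 254]
  OquIII (CCCTGA, off=4): starts [36, 55, 78, 112, 136, 171, 184, 214, 268] → cuts [40, 59, 82, 116, 140, 175, 188, 218, 272]
  PtaIX (CGTACC, off=5): starts [11, 19, 49, 84, 91, 118, 153, 178, 226, 234, 260] → cuts [16, 24, 54, 89, 96, 123, 158, 183, 231, 239, 265]

All cut coordinates (distinct, sorted): [6, 16, 24, 33, 40, 49, 54, 59, 74, 82, 89, 96, 110, 116, 123, 140, 150, 158, 175, 183, 188, 200, 206, 218, 231, 239, 254, 265, 272]

Fragment lengths:
  [0,6): 6 bp
  [6,16): 10 bp
  [16,24): 8 bp
  [24,33): 9 bp
  [33,40): 7 bp
  [40,49): 9 bp
  [49,54): 5 bp
  [54,59): 5 bp
  [59,74): 15 bp
  [74,82): 8 bp
  [82,89): 7 bp
  [89,96): 7 bp
  [96,110): 14 bp
  [110,116): 6 bp
  [116,123): 7 bp
  [123,140): 17 bp
  [140,150): 10 bp
  [150,158): 8 bp
  [158,175): 17 bp
  [175,183): 8 bp
  [183,188): 5 bp
  [188,200): 12 bp
  [200,206): 6 bp
  [206,218): 12 bp
  [218,231): 13 bp
  [231,239): 8 bp
  [239,254): 15 bp
  [254,265): 11 bp
  [265,272): 7 bp
  [272,279): 7 bp

[5,5,5,6,6,6,7,7,7,7,7,7,8,8,8,8,8,9,9,10,10,11,12,12,13,14,15,15,17,17]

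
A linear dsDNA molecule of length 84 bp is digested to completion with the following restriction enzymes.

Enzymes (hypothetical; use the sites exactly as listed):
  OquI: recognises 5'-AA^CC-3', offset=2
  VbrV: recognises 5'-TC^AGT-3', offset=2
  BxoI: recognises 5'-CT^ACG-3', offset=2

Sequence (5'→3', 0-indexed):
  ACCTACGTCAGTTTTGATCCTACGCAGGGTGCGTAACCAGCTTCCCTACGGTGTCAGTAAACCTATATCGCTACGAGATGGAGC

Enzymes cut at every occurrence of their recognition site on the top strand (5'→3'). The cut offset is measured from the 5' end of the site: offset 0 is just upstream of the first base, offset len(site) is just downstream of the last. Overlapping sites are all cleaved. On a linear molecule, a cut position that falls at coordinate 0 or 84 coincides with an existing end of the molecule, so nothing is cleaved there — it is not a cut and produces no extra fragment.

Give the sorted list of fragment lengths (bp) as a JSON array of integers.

[4,5,6,8,11,11,12,12,15]

Per-enzyme occurrences:
  OquI (AACC, off=2): starts [34, 59] → cuts [36, 61]
  VbrV (TCAGT, off=2): starts [7, 53] → cuts [9, 55]
  BxoI (CTACG, off=2): starts [2, 19, 45, 70] → cuts [4, 21, 47, 72]

All cut coordinates (distinct, sorted): [4, 9, 21, 36, 47, 55, 61, 72]

Fragments:
  [0,4): 4 bp
  [4,9): 5 bp
  [9,21): 12 bp
  [21,36): 15 bp
  [36,47): 11 bp
  [47,55): 8 bp
  [55,61): 6 bp
  [61,72): 11 bp
  [72,84): 12 bp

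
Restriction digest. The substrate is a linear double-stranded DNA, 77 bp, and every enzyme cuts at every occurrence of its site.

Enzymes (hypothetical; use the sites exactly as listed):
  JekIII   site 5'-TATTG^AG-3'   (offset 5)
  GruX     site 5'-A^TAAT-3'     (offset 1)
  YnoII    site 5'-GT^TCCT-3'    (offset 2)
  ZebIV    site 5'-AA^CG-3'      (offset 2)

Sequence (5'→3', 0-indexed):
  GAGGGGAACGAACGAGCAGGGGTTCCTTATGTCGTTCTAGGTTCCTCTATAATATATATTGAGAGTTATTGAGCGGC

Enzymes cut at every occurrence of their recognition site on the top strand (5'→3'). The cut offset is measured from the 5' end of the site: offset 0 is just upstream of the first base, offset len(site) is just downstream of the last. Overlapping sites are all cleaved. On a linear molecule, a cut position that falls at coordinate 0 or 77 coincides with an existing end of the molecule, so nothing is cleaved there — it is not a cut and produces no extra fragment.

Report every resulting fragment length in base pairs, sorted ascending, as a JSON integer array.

[4,6,7,8,10,11,12,19]

Per-enzyme occurrences:
  JekIII (TATTGAG, off=5): starts [56, 66] → cuts [61, 71]
  GruX (ATAAT, off=1): starts [48] → cuts [49]
  YnoII (GTTCCT, off=2): starts [21, 40] → cuts [23, 42]
  ZebIV (AACG, off=2): starts [6, 10] → cuts [8, 12]

Pooled cuts: [8, 12, 23, 42, 49, 61, 71]

Fragment lengths:
  [0,8): 8 bp
  [8,12): 4 bp
  [12,23): 11 bp
  [23,42): 19 bp
  [42,49): 7 bp
  [49,61): 12 bp
  [61,71): 10 bp
  [71,77): 6 bp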